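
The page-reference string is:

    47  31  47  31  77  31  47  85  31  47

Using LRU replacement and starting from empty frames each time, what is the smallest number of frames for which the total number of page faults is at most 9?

2

f=1: 10 faults
f=2: 7 faults
f=3: 4 faults
f=4: 4 faults
Smallest f with faults ≤ 9 is 2.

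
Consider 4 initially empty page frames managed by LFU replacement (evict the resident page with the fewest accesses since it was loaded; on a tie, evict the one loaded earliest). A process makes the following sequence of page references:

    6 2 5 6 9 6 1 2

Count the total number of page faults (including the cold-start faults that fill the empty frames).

6 → fault, frames (6)
2 → fault, frames (6 2)
5 → fault, frames (6 2 5)
6 → hit
9 → fault, frames (6 2 5 9)
6 → hit
1 → fault, evict 2, frames (6 5 9 1)
2 → fault, evict 5, frames (6 9 1 2)
Page faults: 6.

6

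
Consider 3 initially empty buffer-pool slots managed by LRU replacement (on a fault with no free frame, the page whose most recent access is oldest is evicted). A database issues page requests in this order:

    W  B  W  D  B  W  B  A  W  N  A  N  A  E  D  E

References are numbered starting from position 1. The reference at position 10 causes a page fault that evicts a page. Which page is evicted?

pos 1: W → miss, frames {W}
pos 2: B → miss, frames {W,B}
pos 3: W → hit
pos 4: D → miss, frames {B,W,D}
pos 5: B → hit
pos 6: W → hit
pos 7: B → hit
pos 8: A → miss, evict D, frames {W,B,A}
pos 9: W → hit
pos 10: N → miss, evict B, frames {A,W,N}
At position 10, page B is evicted.

B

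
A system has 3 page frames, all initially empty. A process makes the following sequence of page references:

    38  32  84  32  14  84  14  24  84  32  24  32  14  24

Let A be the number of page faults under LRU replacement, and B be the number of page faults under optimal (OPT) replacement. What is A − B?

1

Under LRU: F F F . F . . F . F . . F . → 7 faults.
Under OPT: F F F . F . . F . . . . F . → 6 faults.
A − B = 7 − 6 = 1.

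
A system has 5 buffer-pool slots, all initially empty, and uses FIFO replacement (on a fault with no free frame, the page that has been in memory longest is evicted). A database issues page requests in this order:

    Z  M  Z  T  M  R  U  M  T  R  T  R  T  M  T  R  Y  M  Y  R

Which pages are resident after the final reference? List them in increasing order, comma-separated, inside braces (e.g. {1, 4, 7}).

Z: fault, frames [Z]
M: fault, frames [Z, M]
Z: hit
T: fault, frames [Z, M, T]
M: hit
R: fault, frames [Z, M, T, R]
U: fault, frames [Z, M, T, R, U]
M: hit
T: hit
R: hit
T: hit
R: hit
T: hit
M: hit
T: hit
R: hit
Y: fault, evict Z, frames [M, T, R, U, Y]
M: hit
Y: hit
R: hit

{M, R, T, U, Y}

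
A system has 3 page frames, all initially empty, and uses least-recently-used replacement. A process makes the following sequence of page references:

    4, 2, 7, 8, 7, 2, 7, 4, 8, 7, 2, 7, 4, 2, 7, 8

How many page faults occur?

4: fault, frames {4}
2: fault, frames {4,2}
7: fault, frames {4,2,7}
8: fault, evict 4, frames {2,7,8}
7: hit
2: hit
7: hit
4: fault, evict 8, frames {2,7,4}
8: fault, evict 2, frames {7,4,8}
7: hit
2: fault, evict 4, frames {8,7,2}
7: hit
4: fault, evict 8, frames {2,7,4}
2: hit
7: hit
8: fault, evict 4, frames {2,7,8}
Page faults: 9.

9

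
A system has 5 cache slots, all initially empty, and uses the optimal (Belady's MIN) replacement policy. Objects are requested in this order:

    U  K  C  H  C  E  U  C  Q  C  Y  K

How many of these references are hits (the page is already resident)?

5

U → fault, frames (U)
K → fault, frames (U K)
C → fault, frames (U K C)
H → fault, frames (U K C H)
C → hit
E → fault, frames (U K C H E)
U → hit
C → hit
Q → fault, evict E, frames (U K C H Q)
C → hit
Y → fault, evict Q, frames (U K C H Y)
K → hit
Hits: 5.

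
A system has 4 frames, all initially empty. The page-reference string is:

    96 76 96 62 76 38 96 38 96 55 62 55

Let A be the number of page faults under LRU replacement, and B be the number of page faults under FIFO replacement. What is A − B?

Under LRU: F F . F . F . . . F F . → 6 faults.
Under FIFO: F F . F . F . . . F . . → 5 faults.
A − B = 6 − 5 = 1.

1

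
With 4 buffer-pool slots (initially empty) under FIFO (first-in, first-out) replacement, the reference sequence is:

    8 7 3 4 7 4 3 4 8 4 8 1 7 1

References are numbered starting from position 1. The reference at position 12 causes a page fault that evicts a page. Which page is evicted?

pos 1: 8: miss, frames [8]
pos 2: 7: miss, frames [8, 7]
pos 3: 3: miss, frames [8, 7, 3]
pos 4: 4: miss, frames [8, 7, 3, 4]
pos 5: 7: hit
pos 6: 4: hit
pos 7: 3: hit
pos 8: 4: hit
pos 9: 8: hit
pos 10: 4: hit
pos 11: 8: hit
pos 12: 1: miss, evict 8, frames [7, 3, 4, 1]
At position 12, page 8 is evicted.

8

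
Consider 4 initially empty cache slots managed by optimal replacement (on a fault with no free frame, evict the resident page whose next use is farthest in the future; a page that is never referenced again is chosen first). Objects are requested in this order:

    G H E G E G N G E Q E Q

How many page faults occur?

G → fault, frames [G]
H → fault, frames [G, H]
E → fault, frames [G, H, E]
G → hit
E → hit
G → hit
N → fault, frames [G, H, E, N]
G → hit
E → hit
Q → fault, evict N, frames [G, H, E, Q]
E → hit
Q → hit
Page faults: 5.

5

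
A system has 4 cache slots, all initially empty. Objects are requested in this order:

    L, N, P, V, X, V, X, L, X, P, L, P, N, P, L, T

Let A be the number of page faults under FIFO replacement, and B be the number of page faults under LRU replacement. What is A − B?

1

Under FIFO: F F F F F . . F . . . . F F . F → 9 faults.
Under LRU: F F F F F . . F . . . . F . . F → 8 faults.
A − B = 9 − 8 = 1.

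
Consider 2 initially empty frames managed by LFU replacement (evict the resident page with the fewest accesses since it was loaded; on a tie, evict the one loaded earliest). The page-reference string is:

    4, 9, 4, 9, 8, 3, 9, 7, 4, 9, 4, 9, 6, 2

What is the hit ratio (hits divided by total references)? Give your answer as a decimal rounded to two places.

4: fault, frames (4)
9: fault, frames (4 9)
4: hit
9: hit
8: fault, evict 4, frames (9 8)
3: fault, evict 8, frames (9 3)
9: hit
7: fault, evict 3, frames (9 7)
4: fault, evict 7, frames (9 4)
9: hit
4: hit
9: hit
6: fault, evict 4, frames (9 6)
2: fault, evict 6, frames (9 2)
Hits: 6 of 14 references → 6/14 = 0.4286.

0.43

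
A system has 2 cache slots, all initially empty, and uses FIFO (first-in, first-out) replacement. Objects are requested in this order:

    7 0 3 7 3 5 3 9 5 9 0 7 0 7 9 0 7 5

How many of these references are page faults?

7 -> fault, frames (7)
0 -> fault, frames (7 0)
3 -> fault, evict 7, frames (0 3)
7 -> fault, evict 0, frames (3 7)
3 -> hit
5 -> fault, evict 3, frames (7 5)
3 -> fault, evict 7, frames (5 3)
9 -> fault, evict 5, frames (3 9)
5 -> fault, evict 3, frames (9 5)
9 -> hit
0 -> fault, evict 9, frames (5 0)
7 -> fault, evict 5, frames (0 7)
0 -> hit
7 -> hit
9 -> fault, evict 0, frames (7 9)
0 -> fault, evict 7, frames (9 0)
7 -> fault, evict 9, frames (0 7)
5 -> fault, evict 0, frames (7 5)
Page faults: 14.

14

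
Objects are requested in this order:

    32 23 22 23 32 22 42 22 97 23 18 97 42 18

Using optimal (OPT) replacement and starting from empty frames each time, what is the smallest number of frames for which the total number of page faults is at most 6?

3

f=1: 14 faults
f=2: 9 faults
f=3: 6 faults
f=4: 6 faults
f=5: 6 faults
f=6: 6 faults
Smallest f with faults ≤ 6 is 3.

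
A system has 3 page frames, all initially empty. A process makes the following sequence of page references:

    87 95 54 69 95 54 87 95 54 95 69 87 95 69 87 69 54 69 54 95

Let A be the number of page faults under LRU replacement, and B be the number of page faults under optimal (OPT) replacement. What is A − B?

Under LRU: F F F F . . F . . . F F . . . . F . . F → 9 faults.
Under OPT: F F F F . . F . . . F . . . . . F . . . → 7 faults.
A − B = 9 − 7 = 2.

2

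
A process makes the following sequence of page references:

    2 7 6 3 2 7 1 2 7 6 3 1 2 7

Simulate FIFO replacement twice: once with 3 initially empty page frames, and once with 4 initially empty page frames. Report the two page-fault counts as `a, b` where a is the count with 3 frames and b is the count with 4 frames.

11, 12

3 frames: F F F F F F F . . F F . F F → 11 faults.
4 frames: F F F F . . F F F F F F F F → 12 faults.
12 > 11: adding a frame increased faults — Belady's anomaly.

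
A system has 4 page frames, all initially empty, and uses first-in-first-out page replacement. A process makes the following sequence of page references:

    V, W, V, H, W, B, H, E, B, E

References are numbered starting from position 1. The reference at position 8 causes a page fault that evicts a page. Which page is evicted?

pos 1: V -> fault, frames (V)
pos 2: W -> fault, frames (V W)
pos 3: V -> hit
pos 4: H -> fault, frames (V W H)
pos 5: W -> hit
pos 6: B -> fault, frames (V W H B)
pos 7: H -> hit
pos 8: E -> fault, evict V, frames (W H B E)
At position 8, page V is evicted.

V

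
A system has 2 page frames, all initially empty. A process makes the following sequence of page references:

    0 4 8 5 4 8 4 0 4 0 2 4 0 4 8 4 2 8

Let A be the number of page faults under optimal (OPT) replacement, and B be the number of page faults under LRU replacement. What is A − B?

-3

Under OPT: F F F F . F . F . . F . F . F . F . → 10 faults.
Under LRU: F F F F F F . F . . F F F . F . F F → 13 faults.
A − B = 10 − 13 = -3.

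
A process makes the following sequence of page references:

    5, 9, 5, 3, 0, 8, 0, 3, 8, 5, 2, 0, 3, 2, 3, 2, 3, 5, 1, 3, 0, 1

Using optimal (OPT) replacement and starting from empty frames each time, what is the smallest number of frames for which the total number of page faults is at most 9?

3

f=1: 22 faults
f=2: 13 faults
f=3: 9 faults
f=4: 7 faults
f=5: 7 faults
f=6: 7 faults
f=7: 7 faults
Smallest f with faults ≤ 9 is 3.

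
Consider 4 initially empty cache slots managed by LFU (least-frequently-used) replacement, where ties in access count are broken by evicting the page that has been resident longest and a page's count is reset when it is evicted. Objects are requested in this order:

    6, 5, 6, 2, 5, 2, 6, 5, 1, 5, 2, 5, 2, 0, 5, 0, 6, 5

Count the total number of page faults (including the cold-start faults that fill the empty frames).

6 -> fault, frames [6]
5 -> fault, frames [6, 5]
6 -> hit
2 -> fault, frames [6, 5, 2]
5 -> hit
2 -> hit
6 -> hit
5 -> hit
1 -> fault, frames [6, 5, 2, 1]
5 -> hit
2 -> hit
5 -> hit
2 -> hit
0 -> fault, evict 1, frames [6, 5, 2, 0]
5 -> hit
0 -> hit
6 -> hit
5 -> hit
Page faults: 5.

5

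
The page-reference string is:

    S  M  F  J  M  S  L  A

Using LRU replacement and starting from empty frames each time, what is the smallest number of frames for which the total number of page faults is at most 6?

f=1: 8 faults
f=2: 8 faults
f=3: 7 faults
f=4: 6 faults
f=5: 6 faults
f=6: 6 faults
Smallest f with faults ≤ 6 is 4.

4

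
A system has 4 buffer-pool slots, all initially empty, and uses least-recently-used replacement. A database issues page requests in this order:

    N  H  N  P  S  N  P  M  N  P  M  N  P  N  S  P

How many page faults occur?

5

N: fault, frames [N]
H: fault, frames [N, H]
N: hit
P: fault, frames [H, N, P]
S: fault, frames [H, N, P, S]
N: hit
P: hit
M: fault, evict H, frames [S, N, P, M]
N: hit
P: hit
M: hit
N: hit
P: hit
N: hit
S: hit
P: hit
Page faults: 5.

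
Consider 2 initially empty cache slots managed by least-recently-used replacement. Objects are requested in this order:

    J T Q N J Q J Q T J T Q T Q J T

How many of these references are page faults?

J -> fault, frames [J]
T -> fault, frames [J, T]
Q -> fault, evict J, frames [T, Q]
N -> fault, evict T, frames [Q, N]
J -> fault, evict Q, frames [N, J]
Q -> fault, evict N, frames [J, Q]
J -> hit
Q -> hit
T -> fault, evict J, frames [Q, T]
J -> fault, evict Q, frames [T, J]
T -> hit
Q -> fault, evict J, frames [T, Q]
T -> hit
Q -> hit
J -> fault, evict T, frames [Q, J]
T -> fault, evict Q, frames [J, T]
Page faults: 11.

11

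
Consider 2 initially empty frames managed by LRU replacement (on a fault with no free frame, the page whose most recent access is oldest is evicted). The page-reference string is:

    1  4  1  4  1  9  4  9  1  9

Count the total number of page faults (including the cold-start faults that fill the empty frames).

5

1 -> fault, frames {1}
4 -> fault, frames {1,4}
1 -> hit
4 -> hit
1 -> hit
9 -> fault, evict 4, frames {1,9}
4 -> fault, evict 1, frames {9,4}
9 -> hit
1 -> fault, evict 4, frames {9,1}
9 -> hit
Page faults: 5.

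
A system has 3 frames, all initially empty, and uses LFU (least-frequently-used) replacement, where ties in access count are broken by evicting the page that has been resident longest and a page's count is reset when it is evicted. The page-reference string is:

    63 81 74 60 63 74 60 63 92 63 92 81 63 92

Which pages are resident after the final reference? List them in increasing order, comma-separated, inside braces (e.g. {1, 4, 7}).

63 → miss, frames (63)
81 → miss, frames (63 81)
74 → miss, frames (63 81 74)
60 → miss, evict 63, frames (81 74 60)
63 → miss, evict 81, frames (74 60 63)
74 → hit
60 → hit
63 → hit
92 → miss, evict 74, frames (60 63 92)
63 → hit
92 → hit
81 → miss, evict 60, frames (63 92 81)
63 → hit
92 → hit

{63, 81, 92}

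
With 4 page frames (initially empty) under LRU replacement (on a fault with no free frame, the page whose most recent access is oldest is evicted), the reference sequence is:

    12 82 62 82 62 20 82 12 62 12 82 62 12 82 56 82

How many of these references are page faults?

12 → fault, frames {12}
82 → fault, frames {12,82}
62 → fault, frames {12,82,62}
82 → hit
62 → hit
20 → fault, frames {12,82,62,20}
82 → hit
12 → hit
62 → hit
12 → hit
82 → hit
62 → hit
12 → hit
82 → hit
56 → fault, evict 20, frames {62,12,82,56}
82 → hit
Page faults: 5.

5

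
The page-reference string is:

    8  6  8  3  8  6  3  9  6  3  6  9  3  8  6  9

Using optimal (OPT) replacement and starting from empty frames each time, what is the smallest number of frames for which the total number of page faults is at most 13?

f=1: 16 faults
f=2: 9 faults
f=3: 5 faults
f=4: 4 faults
Smallest f with faults ≤ 13 is 2.

2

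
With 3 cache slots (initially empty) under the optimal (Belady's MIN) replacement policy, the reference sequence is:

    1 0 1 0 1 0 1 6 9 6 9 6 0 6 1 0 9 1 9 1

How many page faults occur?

1 → miss, frames {1}
0 → miss, frames {1,0}
1 → hit
0 → hit
1 → hit
0 → hit
1 → hit
6 → miss, frames {1,0,6}
9 → miss, evict 1, frames {0,6,9}
6 → hit
9 → hit
6 → hit
0 → hit
6 → hit
1 → miss, evict 6, frames {0,9,1}
0 → hit
9 → hit
1 → hit
9 → hit
1 → hit
Page faults: 5.

5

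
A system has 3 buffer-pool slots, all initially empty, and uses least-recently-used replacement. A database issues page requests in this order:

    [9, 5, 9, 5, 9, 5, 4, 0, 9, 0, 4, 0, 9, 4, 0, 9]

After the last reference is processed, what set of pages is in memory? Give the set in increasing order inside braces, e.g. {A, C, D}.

9 → fault, frames (9)
5 → fault, frames (9 5)
9 → hit
5 → hit
9 → hit
5 → hit
4 → fault, frames (9 5 4)
0 → fault, evict 9, frames (5 4 0)
9 → fault, evict 5, frames (4 0 9)
0 → hit
4 → hit
0 → hit
9 → hit
4 → hit
0 → hit
9 → hit

{0, 4, 9}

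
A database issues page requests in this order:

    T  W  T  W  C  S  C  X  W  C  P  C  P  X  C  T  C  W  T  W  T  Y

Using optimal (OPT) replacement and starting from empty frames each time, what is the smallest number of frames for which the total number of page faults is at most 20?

f=1: 22 faults
f=2: 11 faults
f=3: 9 faults
f=4: 8 faults
f=5: 7 faults
f=6: 7 faults
f=7: 7 faults
Smallest f with faults ≤ 20 is 2.

2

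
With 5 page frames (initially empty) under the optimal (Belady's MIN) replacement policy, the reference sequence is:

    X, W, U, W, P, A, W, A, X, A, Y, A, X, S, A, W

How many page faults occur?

X → fault, frames {X}
W → fault, frames {X,W}
U → fault, frames {X,W,U}
W → hit
P → fault, frames {X,W,U,P}
A → fault, frames {X,W,U,P,A}
W → hit
A → hit
X → hit
A → hit
Y → fault, evict P, frames {X,W,U,A,Y}
A → hit
X → hit
S → fault, evict Y, frames {X,W,U,A,S}
A → hit
W → hit
Page faults: 7.

7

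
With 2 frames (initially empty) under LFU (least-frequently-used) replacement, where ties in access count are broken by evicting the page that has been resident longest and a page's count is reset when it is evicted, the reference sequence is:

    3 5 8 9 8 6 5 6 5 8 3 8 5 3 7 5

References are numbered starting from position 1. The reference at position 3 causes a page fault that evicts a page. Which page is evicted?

3

pos 1: 3 → miss, frames {3}
pos 2: 5 → miss, frames {3,5}
pos 3: 8 → miss, evict 3, frames {5,8}
At position 3, page 3 is evicted.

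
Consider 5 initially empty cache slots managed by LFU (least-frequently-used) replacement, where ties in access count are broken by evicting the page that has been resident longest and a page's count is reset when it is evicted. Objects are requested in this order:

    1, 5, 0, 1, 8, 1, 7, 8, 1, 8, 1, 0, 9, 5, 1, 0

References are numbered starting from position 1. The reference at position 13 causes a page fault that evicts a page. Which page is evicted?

5

pos 1: 1 → miss, frames {1}
pos 2: 5 → miss, frames {1,5}
pos 3: 0 → miss, frames {1,5,0}
pos 4: 1 → hit
pos 5: 8 → miss, frames {1,5,0,8}
pos 6: 1 → hit
pos 7: 7 → miss, frames {1,5,0,8,7}
pos 8: 8 → hit
pos 9: 1 → hit
pos 10: 8 → hit
pos 11: 1 → hit
pos 12: 0 → hit
pos 13: 9 → miss, evict 5, frames {1,0,8,7,9}
At position 13, page 5 is evicted.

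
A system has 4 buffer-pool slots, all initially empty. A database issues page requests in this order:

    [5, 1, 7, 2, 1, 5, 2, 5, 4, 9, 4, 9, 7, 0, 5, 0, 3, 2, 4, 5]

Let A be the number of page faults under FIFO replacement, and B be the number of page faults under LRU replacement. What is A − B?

-2

Under FIFO: F F F F . . . . F F . . . F F . F F F . → 11 faults.
Under LRU: F F F F . . . . F F . . F F F . F F F F → 13 faults.
A − B = 11 − 13 = -2.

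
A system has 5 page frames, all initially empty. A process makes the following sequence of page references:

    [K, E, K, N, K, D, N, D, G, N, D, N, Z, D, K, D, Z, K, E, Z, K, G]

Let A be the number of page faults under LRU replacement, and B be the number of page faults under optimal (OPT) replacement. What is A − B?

2

Under LRU: F F . F . F . . F . . . F . . . . . F . . F → 8 faults.
Under OPT: F F . F . F . . F . . . F . . . . . . . . . → 6 faults.
A − B = 8 − 6 = 2.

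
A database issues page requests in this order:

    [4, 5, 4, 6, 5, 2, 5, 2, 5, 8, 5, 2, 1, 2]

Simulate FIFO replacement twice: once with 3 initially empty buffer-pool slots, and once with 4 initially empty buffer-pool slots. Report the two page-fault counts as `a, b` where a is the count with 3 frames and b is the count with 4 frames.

3 frames: F F . F . F . . . F F . F F → 8 faults.
4 frames: F F . F . F . . . F . . F . → 6 faults.
6 < 8: adding a frame reduced faults, as is typical.

8, 6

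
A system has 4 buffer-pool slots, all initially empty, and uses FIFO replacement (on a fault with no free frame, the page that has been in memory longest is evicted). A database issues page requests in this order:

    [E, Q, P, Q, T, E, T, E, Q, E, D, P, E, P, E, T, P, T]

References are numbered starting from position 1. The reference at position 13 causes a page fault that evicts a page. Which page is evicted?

Q

pos 1: E -> fault, frames {E}
pos 2: Q -> fault, frames {E,Q}
pos 3: P -> fault, frames {E,Q,P}
pos 4: Q -> hit
pos 5: T -> fault, frames {E,Q,P,T}
pos 6: E -> hit
pos 7: T -> hit
pos 8: E -> hit
pos 9: Q -> hit
pos 10: E -> hit
pos 11: D -> fault, evict E, frames {Q,P,T,D}
pos 12: P -> hit
pos 13: E -> fault, evict Q, frames {P,T,D,E}
At position 13, page Q is evicted.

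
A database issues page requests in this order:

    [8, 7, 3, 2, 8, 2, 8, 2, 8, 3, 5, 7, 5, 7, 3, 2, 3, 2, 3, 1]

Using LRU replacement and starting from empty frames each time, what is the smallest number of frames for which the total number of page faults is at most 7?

f=1: 20 faults
f=2: 11 faults
f=3: 9 faults
f=4: 8 faults
f=5: 6 faults
f=6: 6 faults
Smallest f with faults ≤ 7 is 5.

5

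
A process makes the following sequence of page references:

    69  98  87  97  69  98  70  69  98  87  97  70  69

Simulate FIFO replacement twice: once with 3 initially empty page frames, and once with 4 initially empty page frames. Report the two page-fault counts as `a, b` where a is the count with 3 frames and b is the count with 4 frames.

10, 11

3 frames: F F F F F F F . . F F . F → 10 faults.
4 frames: F F F F . . F F F F F F F → 11 faults.
11 > 10: adding a frame increased faults — Belady's anomaly.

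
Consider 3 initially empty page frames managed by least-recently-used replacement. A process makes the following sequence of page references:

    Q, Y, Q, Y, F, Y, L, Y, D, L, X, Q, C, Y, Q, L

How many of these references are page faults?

Q: miss, frames [Q]
Y: miss, frames [Q, Y]
Q: hit
Y: hit
F: miss, frames [Q, Y, F]
Y: hit
L: miss, evict Q, frames [F, Y, L]
Y: hit
D: miss, evict F, frames [L, Y, D]
L: hit
X: miss, evict Y, frames [D, L, X]
Q: miss, evict D, frames [L, X, Q]
C: miss, evict L, frames [X, Q, C]
Y: miss, evict X, frames [Q, C, Y]
Q: hit
L: miss, evict C, frames [Y, Q, L]
Page faults: 10.

10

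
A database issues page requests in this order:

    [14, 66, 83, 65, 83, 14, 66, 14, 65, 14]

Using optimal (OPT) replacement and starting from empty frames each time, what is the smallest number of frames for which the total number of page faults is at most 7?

f=1: 10 faults
f=2: 7 faults
f=3: 5 faults
f=4: 4 faults
Smallest f with faults ≤ 7 is 2.

2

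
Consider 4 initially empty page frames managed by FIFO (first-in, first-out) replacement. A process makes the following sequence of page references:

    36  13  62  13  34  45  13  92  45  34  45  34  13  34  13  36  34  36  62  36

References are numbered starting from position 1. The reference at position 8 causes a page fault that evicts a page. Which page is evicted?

pos 1: 36 -> fault, frames (36)
pos 2: 13 -> fault, frames (36 13)
pos 3: 62 -> fault, frames (36 13 62)
pos 4: 13 -> hit
pos 5: 34 -> fault, frames (36 13 62 34)
pos 6: 45 -> fault, evict 36, frames (13 62 34 45)
pos 7: 13 -> hit
pos 8: 92 -> fault, evict 13, frames (62 34 45 92)
At position 8, page 13 is evicted.

13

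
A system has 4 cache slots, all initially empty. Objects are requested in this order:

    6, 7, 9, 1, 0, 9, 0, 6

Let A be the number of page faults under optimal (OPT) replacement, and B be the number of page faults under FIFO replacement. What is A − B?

Under OPT: F F F F F . . . → 5 faults.
Under FIFO: F F F F F . . F → 6 faults.
A − B = 5 − 6 = -1.

-1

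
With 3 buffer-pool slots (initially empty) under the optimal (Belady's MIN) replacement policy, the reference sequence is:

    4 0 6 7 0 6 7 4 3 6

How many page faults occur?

6

4 → fault, frames (4)
0 → fault, frames (4 0)
6 → fault, frames (4 0 6)
7 → fault, evict 4, frames (0 6 7)
0 → hit
6 → hit
7 → hit
4 → fault, evict 7, frames (0 6 4)
3 → fault, evict 4, frames (0 6 3)
6 → hit
Page faults: 6.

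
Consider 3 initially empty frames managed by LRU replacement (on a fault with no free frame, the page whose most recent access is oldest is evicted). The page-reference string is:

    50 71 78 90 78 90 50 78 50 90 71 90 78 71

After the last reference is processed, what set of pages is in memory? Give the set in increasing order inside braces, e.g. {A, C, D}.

{71, 78, 90}

50 -> fault, frames (50)
71 -> fault, frames (50 71)
78 -> fault, frames (50 71 78)
90 -> fault, evict 50, frames (71 78 90)
78 -> hit
90 -> hit
50 -> fault, evict 71, frames (78 90 50)
78 -> hit
50 -> hit
90 -> hit
71 -> fault, evict 78, frames (50 90 71)
90 -> hit
78 -> fault, evict 50, frames (71 90 78)
71 -> hit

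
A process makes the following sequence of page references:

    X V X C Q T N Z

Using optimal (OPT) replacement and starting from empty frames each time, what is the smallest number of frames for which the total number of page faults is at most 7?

2

f=1: 8 faults
f=2: 7 faults
f=3: 7 faults
f=4: 7 faults
f=5: 7 faults
f=6: 7 faults
f=7: 7 faults
Smallest f with faults ≤ 7 is 2.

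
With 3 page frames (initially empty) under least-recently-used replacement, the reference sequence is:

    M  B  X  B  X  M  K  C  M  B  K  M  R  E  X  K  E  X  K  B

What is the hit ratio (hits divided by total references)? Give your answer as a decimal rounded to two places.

M → fault, frames (M)
B → fault, frames (M B)
X → fault, frames (M B X)
B → hit
X → hit
M → hit
K → fault, evict B, frames (X M K)
C → fault, evict X, frames (M K C)
M → hit
B → fault, evict K, frames (C M B)
K → fault, evict C, frames (M B K)
M → hit
R → fault, evict B, frames (K M R)
E → fault, evict K, frames (M R E)
X → fault, evict M, frames (R E X)
K → fault, evict R, frames (E X K)
E → hit
X → hit
K → hit
B → fault, evict E, frames (X K B)
Hits: 8 of 20 references → 8/20 = 0.4000.

0.40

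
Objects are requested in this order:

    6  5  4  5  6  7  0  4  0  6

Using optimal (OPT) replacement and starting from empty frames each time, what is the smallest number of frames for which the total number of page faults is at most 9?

f=1: 10 faults
f=2: 7 faults
f=3: 5 faults
f=4: 5 faults
f=5: 5 faults
Smallest f with faults ≤ 9 is 2.

2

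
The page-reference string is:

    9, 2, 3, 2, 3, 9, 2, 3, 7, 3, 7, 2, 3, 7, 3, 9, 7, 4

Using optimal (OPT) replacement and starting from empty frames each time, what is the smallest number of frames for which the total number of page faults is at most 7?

3

f=1: 18 faults
f=2: 10 faults
f=3: 6 faults
f=4: 5 faults
f=5: 5 faults
Smallest f with faults ≤ 7 is 3.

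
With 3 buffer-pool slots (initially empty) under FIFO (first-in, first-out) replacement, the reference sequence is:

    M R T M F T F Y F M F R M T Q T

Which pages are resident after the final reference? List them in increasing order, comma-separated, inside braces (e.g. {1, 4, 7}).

M -> fault, frames [M]
R -> fault, frames [M, R]
T -> fault, frames [M, R, T]
M -> hit
F -> fault, evict M, frames [R, T, F]
T -> hit
F -> hit
Y -> fault, evict R, frames [T, F, Y]
F -> hit
M -> fault, evict T, frames [F, Y, M]
F -> hit
R -> fault, evict F, frames [Y, M, R]
M -> hit
T -> fault, evict Y, frames [M, R, T]
Q -> fault, evict M, frames [R, T, Q]
T -> hit

{Q, R, T}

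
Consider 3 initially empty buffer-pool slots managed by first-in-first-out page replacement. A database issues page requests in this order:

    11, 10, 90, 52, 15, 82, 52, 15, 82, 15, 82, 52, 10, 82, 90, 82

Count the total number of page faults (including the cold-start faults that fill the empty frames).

8

11 -> miss, frames (11)
10 -> miss, frames (11 10)
90 -> miss, frames (11 10 90)
52 -> miss, evict 11, frames (10 90 52)
15 -> miss, evict 10, frames (90 52 15)
82 -> miss, evict 90, frames (52 15 82)
52 -> hit
15 -> hit
82 -> hit
15 -> hit
82 -> hit
52 -> hit
10 -> miss, evict 52, frames (15 82 10)
82 -> hit
90 -> miss, evict 15, frames (82 10 90)
82 -> hit
Page faults: 8.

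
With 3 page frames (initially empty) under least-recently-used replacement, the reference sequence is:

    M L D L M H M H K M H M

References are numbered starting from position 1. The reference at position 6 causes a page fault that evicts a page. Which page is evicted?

D

pos 1: M: miss, frames [M]
pos 2: L: miss, frames [M, L]
pos 3: D: miss, frames [M, L, D]
pos 4: L: hit
pos 5: M: hit
pos 6: H: miss, evict D, frames [L, M, H]
At position 6, page D is evicted.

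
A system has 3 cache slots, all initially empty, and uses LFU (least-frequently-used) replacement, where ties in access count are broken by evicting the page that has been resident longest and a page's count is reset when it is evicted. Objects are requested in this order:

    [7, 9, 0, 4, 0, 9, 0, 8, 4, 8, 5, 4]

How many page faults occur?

9

7 -> miss, frames [7]
9 -> miss, frames [7, 9]
0 -> miss, frames [7, 9, 0]
4 -> miss, evict 7, frames [9, 0, 4]
0 -> hit
9 -> hit
0 -> hit
8 -> miss, evict 4, frames [9, 0, 8]
4 -> miss, evict 8, frames [9, 0, 4]
8 -> miss, evict 4, frames [9, 0, 8]
5 -> miss, evict 8, frames [9, 0, 5]
4 -> miss, evict 5, frames [9, 0, 4]
Page faults: 9.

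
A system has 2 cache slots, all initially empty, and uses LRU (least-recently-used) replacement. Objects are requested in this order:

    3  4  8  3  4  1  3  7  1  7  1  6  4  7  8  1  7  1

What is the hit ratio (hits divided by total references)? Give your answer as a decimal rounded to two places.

0.17

3 -> miss, frames {3}
4 -> miss, frames {3,4}
8 -> miss, evict 3, frames {4,8}
3 -> miss, evict 4, frames {8,3}
4 -> miss, evict 8, frames {3,4}
1 -> miss, evict 3, frames {4,1}
3 -> miss, evict 4, frames {1,3}
7 -> miss, evict 1, frames {3,7}
1 -> miss, evict 3, frames {7,1}
7 -> hit
1 -> hit
6 -> miss, evict 7, frames {1,6}
4 -> miss, evict 1, frames {6,4}
7 -> miss, evict 6, frames {4,7}
8 -> miss, evict 4, frames {7,8}
1 -> miss, evict 7, frames {8,1}
7 -> miss, evict 8, frames {1,7}
1 -> hit
Hits: 3 of 18 references → 3/18 = 0.1667.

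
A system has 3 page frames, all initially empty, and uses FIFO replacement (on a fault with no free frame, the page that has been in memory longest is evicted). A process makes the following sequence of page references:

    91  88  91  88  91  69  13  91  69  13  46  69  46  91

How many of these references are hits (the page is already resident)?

91 → fault, frames (91)
88 → fault, frames (91 88)
91 → hit
88 → hit
91 → hit
69 → fault, frames (91 88 69)
13 → fault, evict 91, frames (88 69 13)
91 → fault, evict 88, frames (69 13 91)
69 → hit
13 → hit
46 → fault, evict 69, frames (13 91 46)
69 → fault, evict 13, frames (91 46 69)
46 → hit
91 → hit
Hits: 7.

7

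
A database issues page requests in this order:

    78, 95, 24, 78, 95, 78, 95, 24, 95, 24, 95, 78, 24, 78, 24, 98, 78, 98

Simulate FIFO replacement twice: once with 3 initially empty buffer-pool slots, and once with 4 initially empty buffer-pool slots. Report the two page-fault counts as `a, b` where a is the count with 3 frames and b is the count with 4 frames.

5, 4

3 frames: F F F . . . . . . . . . . . . F F . → 5 faults.
4 frames: F F F . . . . . . . . . . . . F . . → 4 faults.
4 < 5: adding a frame reduced faults, as is typical.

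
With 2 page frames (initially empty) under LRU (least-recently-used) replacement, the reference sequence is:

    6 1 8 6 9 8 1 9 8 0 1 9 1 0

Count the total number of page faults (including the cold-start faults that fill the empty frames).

13

6 → miss, frames [6]
1 → miss, frames [6, 1]
8 → miss, evict 6, frames [1, 8]
6 → miss, evict 1, frames [8, 6]
9 → miss, evict 8, frames [6, 9]
8 → miss, evict 6, frames [9, 8]
1 → miss, evict 9, frames [8, 1]
9 → miss, evict 8, frames [1, 9]
8 → miss, evict 1, frames [9, 8]
0 → miss, evict 9, frames [8, 0]
1 → miss, evict 8, frames [0, 1]
9 → miss, evict 0, frames [1, 9]
1 → hit
0 → miss, evict 9, frames [1, 0]
Page faults: 13.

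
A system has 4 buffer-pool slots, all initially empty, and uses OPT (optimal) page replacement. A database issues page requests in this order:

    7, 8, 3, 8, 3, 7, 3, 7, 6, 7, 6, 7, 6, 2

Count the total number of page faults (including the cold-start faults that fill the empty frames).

7 -> fault, frames {7}
8 -> fault, frames {7,8}
3 -> fault, frames {7,8,3}
8 -> hit
3 -> hit
7 -> hit
3 -> hit
7 -> hit
6 -> fault, frames {7,8,3,6}
7 -> hit
6 -> hit
7 -> hit
6 -> hit
2 -> fault, evict 6, frames {7,8,3,2}
Page faults: 5.

5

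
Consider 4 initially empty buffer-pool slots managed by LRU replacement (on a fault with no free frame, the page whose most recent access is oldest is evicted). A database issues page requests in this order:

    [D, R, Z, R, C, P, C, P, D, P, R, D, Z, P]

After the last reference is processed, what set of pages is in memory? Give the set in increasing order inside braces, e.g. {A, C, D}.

{D, P, R, Z}

D: fault, frames {D}
R: fault, frames {D,R}
Z: fault, frames {D,R,Z}
R: hit
C: fault, frames {D,Z,R,C}
P: fault, evict D, frames {Z,R,C,P}
C: hit
P: hit
D: fault, evict Z, frames {R,C,P,D}
P: hit
R: hit
D: hit
Z: fault, evict C, frames {P,R,D,Z}
P: hit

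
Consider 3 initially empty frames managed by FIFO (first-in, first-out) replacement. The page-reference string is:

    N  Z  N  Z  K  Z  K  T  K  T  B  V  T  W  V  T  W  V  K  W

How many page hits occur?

11

N → fault, frames {N}
Z → fault, frames {N,Z}
N → hit
Z → hit
K → fault, frames {N,Z,K}
Z → hit
K → hit
T → fault, evict N, frames {Z,K,T}
K → hit
T → hit
B → fault, evict Z, frames {K,T,B}
V → fault, evict K, frames {T,B,V}
T → hit
W → fault, evict T, frames {B,V,W}
V → hit
T → fault, evict B, frames {V,W,T}
W → hit
V → hit
K → fault, evict V, frames {W,T,K}
W → hit
Hits: 11.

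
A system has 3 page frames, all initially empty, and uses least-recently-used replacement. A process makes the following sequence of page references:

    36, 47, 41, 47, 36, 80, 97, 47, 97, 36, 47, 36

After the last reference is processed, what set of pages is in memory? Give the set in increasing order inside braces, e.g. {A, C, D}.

{36, 47, 97}

36: fault, frames (36)
47: fault, frames (36 47)
41: fault, frames (36 47 41)
47: hit
36: hit
80: fault, evict 41, frames (47 36 80)
97: fault, evict 47, frames (36 80 97)
47: fault, evict 36, frames (80 97 47)
97: hit
36: fault, evict 80, frames (47 97 36)
47: hit
36: hit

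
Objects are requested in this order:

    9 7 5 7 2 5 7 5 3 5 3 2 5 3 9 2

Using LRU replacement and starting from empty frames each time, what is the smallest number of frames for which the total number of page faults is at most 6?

4

f=1: 16 faults
f=2: 12 faults
f=3: 8 faults
f=4: 6 faults
f=5: 5 faults
Smallest f with faults ≤ 6 is 4.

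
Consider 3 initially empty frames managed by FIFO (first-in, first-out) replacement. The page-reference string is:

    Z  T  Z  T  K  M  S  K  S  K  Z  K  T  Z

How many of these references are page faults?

Z → miss, frames (Z)
T → miss, frames (Z T)
Z → hit
T → hit
K → miss, frames (Z T K)
M → miss, evict Z, frames (T K M)
S → miss, evict T, frames (K M S)
K → hit
S → hit
K → hit
Z → miss, evict K, frames (M S Z)
K → miss, evict M, frames (S Z K)
T → miss, evict S, frames (Z K T)
Z → hit
Page faults: 8.

8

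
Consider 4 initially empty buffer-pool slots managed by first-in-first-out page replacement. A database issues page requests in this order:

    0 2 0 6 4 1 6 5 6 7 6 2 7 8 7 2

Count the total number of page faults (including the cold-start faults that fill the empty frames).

0 → fault, frames (0)
2 → fault, frames (0 2)
0 → hit
6 → fault, frames (0 2 6)
4 → fault, frames (0 2 6 4)
1 → fault, evict 0, frames (2 6 4 1)
6 → hit
5 → fault, evict 2, frames (6 4 1 5)
6 → hit
7 → fault, evict 6, frames (4 1 5 7)
6 → fault, evict 4, frames (1 5 7 6)
2 → fault, evict 1, frames (5 7 6 2)
7 → hit
8 → fault, evict 5, frames (7 6 2 8)
7 → hit
2 → hit
Page faults: 10.

10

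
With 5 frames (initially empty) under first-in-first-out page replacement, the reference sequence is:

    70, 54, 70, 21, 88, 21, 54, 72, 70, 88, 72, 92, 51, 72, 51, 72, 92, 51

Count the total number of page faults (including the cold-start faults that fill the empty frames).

7

70 -> miss, frames {70}
54 -> miss, frames {70,54}
70 -> hit
21 -> miss, frames {70,54,21}
88 -> miss, frames {70,54,21,88}
21 -> hit
54 -> hit
72 -> miss, frames {70,54,21,88,72}
70 -> hit
88 -> hit
72 -> hit
92 -> miss, evict 70, frames {54,21,88,72,92}
51 -> miss, evict 54, frames {21,88,72,92,51}
72 -> hit
51 -> hit
72 -> hit
92 -> hit
51 -> hit
Page faults: 7.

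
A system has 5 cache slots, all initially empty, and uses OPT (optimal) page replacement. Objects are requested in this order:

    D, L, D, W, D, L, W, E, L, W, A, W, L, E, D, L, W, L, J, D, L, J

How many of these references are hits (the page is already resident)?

16

D: fault, frames [D]
L: fault, frames [D, L]
D: hit
W: fault, frames [D, L, W]
D: hit
L: hit
W: hit
E: fault, frames [D, L, W, E]
L: hit
W: hit
A: fault, frames [D, L, W, E, A]
W: hit
L: hit
E: hit
D: hit
L: hit
W: hit
L: hit
J: fault, evict A, frames [D, L, W, E, J]
D: hit
L: hit
J: hit
Hits: 16.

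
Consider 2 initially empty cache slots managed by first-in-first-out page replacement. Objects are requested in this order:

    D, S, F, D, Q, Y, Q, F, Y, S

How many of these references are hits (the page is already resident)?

2

D → miss, frames [D]
S → miss, frames [D, S]
F → miss, evict D, frames [S, F]
D → miss, evict S, frames [F, D]
Q → miss, evict F, frames [D, Q]
Y → miss, evict D, frames [Q, Y]
Q → hit
F → miss, evict Q, frames [Y, F]
Y → hit
S → miss, evict Y, frames [F, S]
Hits: 2.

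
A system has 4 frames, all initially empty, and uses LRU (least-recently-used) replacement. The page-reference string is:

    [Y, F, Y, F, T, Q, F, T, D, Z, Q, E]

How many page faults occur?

8

Y -> fault, frames [Y]
F -> fault, frames [Y, F]
Y -> hit
F -> hit
T -> fault, frames [Y, F, T]
Q -> fault, frames [Y, F, T, Q]
F -> hit
T -> hit
D -> fault, evict Y, frames [Q, F, T, D]
Z -> fault, evict Q, frames [F, T, D, Z]
Q -> fault, evict F, frames [T, D, Z, Q]
E -> fault, evict T, frames [D, Z, Q, E]
Page faults: 8.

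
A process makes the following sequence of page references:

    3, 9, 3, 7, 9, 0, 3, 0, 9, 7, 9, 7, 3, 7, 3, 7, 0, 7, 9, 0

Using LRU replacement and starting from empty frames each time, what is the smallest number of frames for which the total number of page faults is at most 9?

3

f=1: 20 faults
f=2: 12 faults
f=3: 9 faults
f=4: 4 faults
Smallest f with faults ≤ 9 is 3.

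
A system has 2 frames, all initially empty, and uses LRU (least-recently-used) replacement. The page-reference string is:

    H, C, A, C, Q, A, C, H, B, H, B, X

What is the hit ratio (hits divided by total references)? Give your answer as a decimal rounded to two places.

0.25

H -> miss, frames {H}
C -> miss, frames {H,C}
A -> miss, evict H, frames {C,A}
C -> hit
Q -> miss, evict A, frames {C,Q}
A -> miss, evict C, frames {Q,A}
C -> miss, evict Q, frames {A,C}
H -> miss, evict A, frames {C,H}
B -> miss, evict C, frames {H,B}
H -> hit
B -> hit
X -> miss, evict H, frames {B,X}
Hits: 3 of 12 references → 3/12 = 0.2500.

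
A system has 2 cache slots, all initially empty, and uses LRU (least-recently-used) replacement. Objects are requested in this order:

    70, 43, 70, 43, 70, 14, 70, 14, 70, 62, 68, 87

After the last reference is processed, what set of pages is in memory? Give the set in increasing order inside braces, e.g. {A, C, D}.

{68, 87}

70 → miss, frames (70)
43 → miss, frames (70 43)
70 → hit
43 → hit
70 → hit
14 → miss, evict 43, frames (70 14)
70 → hit
14 → hit
70 → hit
62 → miss, evict 14, frames (70 62)
68 → miss, evict 70, frames (62 68)
87 → miss, evict 62, frames (68 87)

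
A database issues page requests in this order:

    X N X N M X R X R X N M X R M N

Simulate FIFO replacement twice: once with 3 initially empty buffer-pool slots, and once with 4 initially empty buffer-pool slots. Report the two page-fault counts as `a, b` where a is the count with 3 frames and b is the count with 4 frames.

8, 4

3 frames: F F . . F . F F . . F F . F . . → 8 faults.
4 frames: F F . . F . F . . . . . . . . . → 4 faults.
4 < 8: adding a frame reduced faults, as is typical.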